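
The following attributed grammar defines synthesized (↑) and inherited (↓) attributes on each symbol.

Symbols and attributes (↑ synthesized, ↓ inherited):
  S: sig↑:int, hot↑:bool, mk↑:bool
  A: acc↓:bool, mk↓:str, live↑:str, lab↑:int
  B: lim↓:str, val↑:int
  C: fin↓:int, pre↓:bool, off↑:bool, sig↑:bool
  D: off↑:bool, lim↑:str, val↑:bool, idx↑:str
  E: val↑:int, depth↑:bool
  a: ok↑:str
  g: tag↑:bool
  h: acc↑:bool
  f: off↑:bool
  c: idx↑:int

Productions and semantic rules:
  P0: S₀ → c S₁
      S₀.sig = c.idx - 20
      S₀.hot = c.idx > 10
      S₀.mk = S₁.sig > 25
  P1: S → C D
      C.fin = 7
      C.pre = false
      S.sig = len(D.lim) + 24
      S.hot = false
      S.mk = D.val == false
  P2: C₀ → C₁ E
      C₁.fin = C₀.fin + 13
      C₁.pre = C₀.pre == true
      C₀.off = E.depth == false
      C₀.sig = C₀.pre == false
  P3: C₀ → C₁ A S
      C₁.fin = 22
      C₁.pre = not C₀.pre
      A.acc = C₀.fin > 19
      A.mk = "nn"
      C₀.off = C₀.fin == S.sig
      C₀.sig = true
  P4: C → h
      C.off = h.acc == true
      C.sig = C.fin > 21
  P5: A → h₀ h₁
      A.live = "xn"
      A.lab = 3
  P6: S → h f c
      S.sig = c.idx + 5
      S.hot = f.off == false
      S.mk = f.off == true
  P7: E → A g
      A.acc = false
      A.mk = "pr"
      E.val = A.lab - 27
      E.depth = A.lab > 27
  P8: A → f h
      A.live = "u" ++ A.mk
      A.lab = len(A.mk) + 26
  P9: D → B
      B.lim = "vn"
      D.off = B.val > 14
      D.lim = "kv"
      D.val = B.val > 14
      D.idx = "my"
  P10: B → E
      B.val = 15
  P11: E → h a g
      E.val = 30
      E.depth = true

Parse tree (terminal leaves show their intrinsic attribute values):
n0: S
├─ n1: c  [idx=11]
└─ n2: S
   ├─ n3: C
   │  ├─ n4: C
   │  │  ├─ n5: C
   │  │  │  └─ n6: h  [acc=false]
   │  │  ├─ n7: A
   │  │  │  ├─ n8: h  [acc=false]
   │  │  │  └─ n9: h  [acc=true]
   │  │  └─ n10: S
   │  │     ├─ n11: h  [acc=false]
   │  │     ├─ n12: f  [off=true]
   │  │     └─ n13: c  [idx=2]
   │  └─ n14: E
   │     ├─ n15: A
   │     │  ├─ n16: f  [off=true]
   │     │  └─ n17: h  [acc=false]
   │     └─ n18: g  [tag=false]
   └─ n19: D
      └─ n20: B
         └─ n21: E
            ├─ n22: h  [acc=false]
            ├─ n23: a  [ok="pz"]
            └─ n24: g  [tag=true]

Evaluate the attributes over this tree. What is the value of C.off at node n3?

1. n1.idx = 11  [terminal]
2. n3.fin = 7  [7]
3. n3.pre = false  [false]
4. n4.fin = 20  [C₀.fin + 13]
5. n4.pre = false  [C₀.pre == true]
6. n5.fin = 22  [22]
7. n5.pre = true  [not C₀.pre]
8. n6.acc = false  [terminal]
9. n5.off = false  [h.acc == true]
10. n5.sig = true  [C.fin > 21]
11. n7.acc = true  [C₀.fin > 19]
12. n7.mk = "nn"  ["nn"]
13. n8.acc = false  [terminal]
14. n9.acc = true  [terminal]
15. n7.live = "xn"  ["xn"]
16. n7.lab = 3  [3]
17. n11.acc = false  [terminal]
18. n12.off = true  [terminal]
19. n13.idx = 2  [terminal]
20. n10.sig = 7  [c.idx + 5]
21. n10.hot = false  [f.off == false]
22. n10.mk = true  [f.off == true]
23. n4.off = false  [C₀.fin == S.sig]
24. n4.sig = true  [true]
25. n15.acc = false  [false]
26. n15.mk = "pr"  ["pr"]
27. n16.off = true  [terminal]
28. n17.acc = false  [terminal]
29. n15.live = "upr"  ["u" ++ A.mk]
30. n15.lab = 28  [len(A.mk) + 26]
31. n18.tag = false  [terminal]
32. n14.val = 1  [A.lab - 27]
33. n14.depth = true  [A.lab > 27]
34. n3.off = false  [E.depth == false]
35. n3.sig = true  [C₀.pre == false]
36. n20.lim = "vn"  ["vn"]
37. n22.acc = false  [terminal]
38. n23.ok = "pz"  [terminal]
39. n24.tag = true  [terminal]
40. n21.val = 30  [30]
41. n21.depth = true  [true]
42. n20.val = 15  [15]
43. n19.off = true  [B.val > 14]
44. n19.lim = "kv"  ["kv"]
45. n19.val = true  [B.val > 14]
46. n19.idx = "my"  ["my"]
47. n2.sig = 26  [len(D.lim) + 24]
48. n2.hot = false  [false]
49. n2.mk = false  [D.val == false]
50. n0.sig = -9  [c.idx - 20]
51. n0.hot = true  [c.idx > 10]
52. n0.mk = true  [S₁.sig > 25]

false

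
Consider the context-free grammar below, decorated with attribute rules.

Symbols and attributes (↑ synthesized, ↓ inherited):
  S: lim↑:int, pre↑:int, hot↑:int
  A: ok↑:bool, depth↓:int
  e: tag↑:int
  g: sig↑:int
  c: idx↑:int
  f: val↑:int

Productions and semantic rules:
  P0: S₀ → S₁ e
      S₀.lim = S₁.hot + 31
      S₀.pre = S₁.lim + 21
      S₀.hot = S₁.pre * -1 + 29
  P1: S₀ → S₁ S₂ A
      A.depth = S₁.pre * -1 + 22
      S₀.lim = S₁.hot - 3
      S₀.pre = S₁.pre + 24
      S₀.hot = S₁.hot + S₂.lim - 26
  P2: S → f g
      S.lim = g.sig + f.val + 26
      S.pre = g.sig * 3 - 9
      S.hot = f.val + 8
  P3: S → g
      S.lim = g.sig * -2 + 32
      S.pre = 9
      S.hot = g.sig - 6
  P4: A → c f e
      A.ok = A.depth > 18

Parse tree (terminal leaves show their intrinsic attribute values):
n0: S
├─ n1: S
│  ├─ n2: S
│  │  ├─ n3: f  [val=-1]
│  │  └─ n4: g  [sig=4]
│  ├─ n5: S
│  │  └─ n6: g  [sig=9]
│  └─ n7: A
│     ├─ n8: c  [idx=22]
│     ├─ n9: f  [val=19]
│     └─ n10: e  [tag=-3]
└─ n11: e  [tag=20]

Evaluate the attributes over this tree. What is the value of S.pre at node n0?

1. n3.val = -1  [terminal]
2. n4.sig = 4  [terminal]
3. n2.lim = 29  [g.sig + f.val + 26]
4. n2.pre = 3  [g.sig * 3 - 9]
5. n2.hot = 7  [f.val + 8]
6. n6.sig = 9  [terminal]
7. n5.lim = 14  [g.sig * -2 + 32]
8. n5.pre = 9  [9]
9. n5.hot = 3  [g.sig - 6]
10. n7.depth = 19  [S₁.pre * -1 + 22]
11. n8.idx = 22  [terminal]
12. n9.val = 19  [terminal]
13. n10.tag = -3  [terminal]
14. n7.ok = true  [A.depth > 18]
15. n1.lim = 4  [S₁.hot - 3]
16. n1.pre = 27  [S₁.pre + 24]
17. n1.hot = -5  [S₁.hot + S₂.lim - 26]
18. n11.tag = 20  [terminal]
19. n0.lim = 26  [S₁.hot + 31]
20. n0.pre = 25  [S₁.lim + 21]
21. n0.hot = 2  [S₁.pre * -1 + 29]

25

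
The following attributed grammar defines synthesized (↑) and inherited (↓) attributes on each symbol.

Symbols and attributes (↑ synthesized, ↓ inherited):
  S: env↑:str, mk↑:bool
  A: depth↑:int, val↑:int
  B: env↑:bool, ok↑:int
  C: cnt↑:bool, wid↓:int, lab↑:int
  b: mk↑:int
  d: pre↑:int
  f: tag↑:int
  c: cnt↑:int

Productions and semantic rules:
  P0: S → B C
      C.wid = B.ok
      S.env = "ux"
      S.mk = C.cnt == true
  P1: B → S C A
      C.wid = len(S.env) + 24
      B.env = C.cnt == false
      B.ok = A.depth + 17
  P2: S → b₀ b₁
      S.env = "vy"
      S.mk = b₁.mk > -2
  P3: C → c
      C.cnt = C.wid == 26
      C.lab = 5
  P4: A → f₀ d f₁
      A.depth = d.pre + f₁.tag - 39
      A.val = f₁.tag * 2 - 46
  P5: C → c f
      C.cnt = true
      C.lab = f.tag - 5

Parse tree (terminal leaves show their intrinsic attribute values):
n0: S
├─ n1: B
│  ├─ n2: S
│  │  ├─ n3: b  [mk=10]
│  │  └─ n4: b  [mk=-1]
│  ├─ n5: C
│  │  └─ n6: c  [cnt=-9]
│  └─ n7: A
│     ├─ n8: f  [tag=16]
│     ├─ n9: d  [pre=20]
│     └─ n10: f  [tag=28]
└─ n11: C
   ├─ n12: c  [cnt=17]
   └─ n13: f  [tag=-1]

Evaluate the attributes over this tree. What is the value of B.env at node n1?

1. n3.mk = 10  [terminal]
2. n4.mk = -1  [terminal]
3. n2.env = "vy"  ["vy"]
4. n2.mk = true  [b₁.mk > -2]
5. n5.wid = 26  [len(S.env) + 24]
6. n6.cnt = -9  [terminal]
7. n5.cnt = true  [C.wid == 26]
8. n5.lab = 5  [5]
9. n8.tag = 16  [terminal]
10. n9.pre = 20  [terminal]
11. n10.tag = 28  [terminal]
12. n7.depth = 9  [d.pre + f₁.tag - 39]
13. n7.val = 10  [f₁.tag * 2 - 46]
14. n1.env = false  [C.cnt == false]
15. n1.ok = 26  [A.depth + 17]
16. n11.wid = 26  [B.ok]
17. n12.cnt = 17  [terminal]
18. n13.tag = -1  [terminal]
19. n11.cnt = true  [true]
20. n11.lab = -6  [f.tag - 5]
21. n0.env = "ux"  ["ux"]
22. n0.mk = true  [C.cnt == true]

false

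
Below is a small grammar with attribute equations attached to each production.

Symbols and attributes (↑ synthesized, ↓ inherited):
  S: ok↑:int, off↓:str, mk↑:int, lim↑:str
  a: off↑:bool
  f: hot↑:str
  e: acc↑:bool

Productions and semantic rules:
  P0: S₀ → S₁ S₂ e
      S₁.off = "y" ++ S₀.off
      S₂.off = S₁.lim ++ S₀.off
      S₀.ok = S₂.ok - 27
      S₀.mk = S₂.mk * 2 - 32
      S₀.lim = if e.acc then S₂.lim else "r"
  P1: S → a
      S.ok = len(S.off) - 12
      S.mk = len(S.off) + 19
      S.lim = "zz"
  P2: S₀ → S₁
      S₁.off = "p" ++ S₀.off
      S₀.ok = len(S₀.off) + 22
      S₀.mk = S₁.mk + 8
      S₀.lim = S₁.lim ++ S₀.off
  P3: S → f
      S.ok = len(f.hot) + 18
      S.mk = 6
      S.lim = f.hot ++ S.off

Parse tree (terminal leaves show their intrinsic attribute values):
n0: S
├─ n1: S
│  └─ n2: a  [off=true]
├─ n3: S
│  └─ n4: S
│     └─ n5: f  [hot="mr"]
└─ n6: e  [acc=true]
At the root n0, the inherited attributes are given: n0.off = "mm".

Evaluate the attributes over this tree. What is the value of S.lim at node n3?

"mrpzzmmzzmm"

1. n0.off = "mm"  [given at root]
2. n1.off = "ymm"  ["y" ++ S₀.off]
3. n2.off = true  [terminal]
4. n1.ok = -9  [len(S.off) - 12]
5. n1.mk = 22  [len(S.off) + 19]
6. n1.lim = "zz"  ["zz"]
7. n3.off = "zzmm"  [S₁.lim ++ S₀.off]
8. n4.off = "pzzmm"  ["p" ++ S₀.off]
9. n5.hot = "mr"  [terminal]
10. n4.ok = 20  [len(f.hot) + 18]
11. n4.mk = 6  [6]
12. n4.lim = "mrpzzmm"  [f.hot ++ S.off]
13. n3.ok = 26  [len(S₀.off) + 22]
14. n3.mk = 14  [S₁.mk + 8]
15. n3.lim = "mrpzzmmzzmm"  [S₁.lim ++ S₀.off]
16. n6.acc = true  [terminal]
17. n0.ok = -1  [S₂.ok - 27]
18. n0.mk = -4  [S₂.mk * 2 - 32]
19. n0.lim = "mrpzzmmzzmm"  [if e.acc then S₂.lim else "r"]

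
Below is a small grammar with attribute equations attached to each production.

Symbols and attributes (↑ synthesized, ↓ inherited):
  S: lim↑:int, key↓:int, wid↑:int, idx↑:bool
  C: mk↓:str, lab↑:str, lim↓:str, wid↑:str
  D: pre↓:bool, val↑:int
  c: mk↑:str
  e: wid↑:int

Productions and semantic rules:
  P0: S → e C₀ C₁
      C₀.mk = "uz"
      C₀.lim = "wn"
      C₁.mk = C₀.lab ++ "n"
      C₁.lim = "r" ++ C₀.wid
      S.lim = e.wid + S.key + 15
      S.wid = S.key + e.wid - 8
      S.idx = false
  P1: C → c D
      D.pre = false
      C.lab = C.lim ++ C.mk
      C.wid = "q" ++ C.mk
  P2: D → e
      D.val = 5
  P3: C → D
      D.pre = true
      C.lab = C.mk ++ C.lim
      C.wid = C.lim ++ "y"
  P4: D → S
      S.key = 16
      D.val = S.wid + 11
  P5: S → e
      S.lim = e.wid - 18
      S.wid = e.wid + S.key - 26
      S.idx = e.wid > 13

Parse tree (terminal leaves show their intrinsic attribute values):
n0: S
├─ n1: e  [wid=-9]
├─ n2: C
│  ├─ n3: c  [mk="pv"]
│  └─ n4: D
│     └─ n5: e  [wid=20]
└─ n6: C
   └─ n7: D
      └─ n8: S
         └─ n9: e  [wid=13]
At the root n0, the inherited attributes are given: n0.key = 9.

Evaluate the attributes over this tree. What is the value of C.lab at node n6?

1. n0.key = 9  [given at root]
2. n1.wid = -9  [terminal]
3. n2.mk = "uz"  ["uz"]
4. n2.lim = "wn"  ["wn"]
5. n3.mk = "pv"  [terminal]
6. n4.pre = false  [false]
7. n5.wid = 20  [terminal]
8. n4.val = 5  [5]
9. n2.lab = "wnuz"  [C.lim ++ C.mk]
10. n2.wid = "quz"  ["q" ++ C.mk]
11. n6.mk = "wnuzn"  [C₀.lab ++ "n"]
12. n6.lim = "rquz"  ["r" ++ C₀.wid]
13. n7.pre = true  [true]
14. n8.key = 16  [16]
15. n9.wid = 13  [terminal]
16. n8.lim = -5  [e.wid - 18]
17. n8.wid = 3  [e.wid + S.key - 26]
18. n8.idx = false  [e.wid > 13]
19. n7.val = 14  [S.wid + 11]
20. n6.lab = "wnuznrquz"  [C.mk ++ C.lim]
21. n6.wid = "rquzy"  [C.lim ++ "y"]
22. n0.lim = 15  [e.wid + S.key + 15]
23. n0.wid = -8  [S.key + e.wid - 8]
24. n0.idx = false  [false]

"wnuznrquz"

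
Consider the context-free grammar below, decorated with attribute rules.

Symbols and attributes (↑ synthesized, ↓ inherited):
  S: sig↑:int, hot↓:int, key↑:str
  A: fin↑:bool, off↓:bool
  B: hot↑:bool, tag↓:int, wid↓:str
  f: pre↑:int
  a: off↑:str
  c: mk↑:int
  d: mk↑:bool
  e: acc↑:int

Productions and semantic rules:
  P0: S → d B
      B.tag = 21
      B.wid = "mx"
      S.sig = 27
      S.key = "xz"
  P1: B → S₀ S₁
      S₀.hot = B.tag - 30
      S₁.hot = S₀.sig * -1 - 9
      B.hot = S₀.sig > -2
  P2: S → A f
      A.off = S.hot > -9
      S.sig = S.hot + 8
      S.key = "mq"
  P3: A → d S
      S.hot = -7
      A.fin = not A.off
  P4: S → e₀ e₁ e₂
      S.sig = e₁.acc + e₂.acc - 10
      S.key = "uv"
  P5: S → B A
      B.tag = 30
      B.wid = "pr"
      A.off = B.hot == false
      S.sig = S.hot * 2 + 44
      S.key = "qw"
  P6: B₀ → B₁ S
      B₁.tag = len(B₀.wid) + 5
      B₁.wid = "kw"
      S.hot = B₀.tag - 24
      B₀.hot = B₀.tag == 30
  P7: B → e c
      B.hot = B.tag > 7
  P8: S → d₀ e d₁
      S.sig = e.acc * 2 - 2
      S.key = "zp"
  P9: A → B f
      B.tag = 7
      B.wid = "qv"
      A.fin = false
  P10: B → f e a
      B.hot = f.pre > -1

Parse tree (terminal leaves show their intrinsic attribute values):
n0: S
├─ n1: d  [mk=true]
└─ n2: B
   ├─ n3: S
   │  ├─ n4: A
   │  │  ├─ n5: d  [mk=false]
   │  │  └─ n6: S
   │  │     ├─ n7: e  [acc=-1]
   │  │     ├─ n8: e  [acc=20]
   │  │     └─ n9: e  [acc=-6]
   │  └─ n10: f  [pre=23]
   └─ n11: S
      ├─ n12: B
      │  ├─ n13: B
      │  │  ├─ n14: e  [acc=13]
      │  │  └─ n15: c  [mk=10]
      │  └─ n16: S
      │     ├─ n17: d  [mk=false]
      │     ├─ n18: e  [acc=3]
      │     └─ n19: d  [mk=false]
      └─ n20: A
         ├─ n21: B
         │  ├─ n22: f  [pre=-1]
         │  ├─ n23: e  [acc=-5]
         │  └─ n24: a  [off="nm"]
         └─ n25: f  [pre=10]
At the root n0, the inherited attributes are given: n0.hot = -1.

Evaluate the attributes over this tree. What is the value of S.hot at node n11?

1. n0.hot = -1  [given at root]
2. n1.mk = true  [terminal]
3. n2.tag = 21  [21]
4. n2.wid = "mx"  ["mx"]
5. n3.hot = -9  [B.tag - 30]
6. n4.off = false  [S.hot > -9]
7. n5.mk = false  [terminal]
8. n6.hot = -7  [-7]
9. n7.acc = -1  [terminal]
10. n8.acc = 20  [terminal]
11. n9.acc = -6  [terminal]
12. n6.sig = 4  [e₁.acc + e₂.acc - 10]
13. n6.key = "uv"  ["uv"]
14. n4.fin = true  [not A.off]
15. n10.pre = 23  [terminal]
16. n3.sig = -1  [S.hot + 8]
17. n3.key = "mq"  ["mq"]
18. n11.hot = -8  [S₀.sig * -1 - 9]
19. n12.tag = 30  [30]
20. n12.wid = "pr"  ["pr"]
21. n13.tag = 7  [len(B₀.wid) + 5]
22. n13.wid = "kw"  ["kw"]
23. n14.acc = 13  [terminal]
24. n15.mk = 10  [terminal]
25. n13.hot = false  [B.tag > 7]
26. n16.hot = 6  [B₀.tag - 24]
27. n17.mk = false  [terminal]
28. n18.acc = 3  [terminal]
29. n19.mk = false  [terminal]
30. n16.sig = 4  [e.acc * 2 - 2]
31. n16.key = "zp"  ["zp"]
32. n12.hot = true  [B₀.tag == 30]
33. n20.off = false  [B.hot == false]
34. n21.tag = 7  [7]
35. n21.wid = "qv"  ["qv"]
36. n22.pre = -1  [terminal]
37. n23.acc = -5  [terminal]
38. n24.off = "nm"  [terminal]
39. n21.hot = false  [f.pre > -1]
40. n25.pre = 10  [terminal]
41. n20.fin = false  [false]
42. n11.sig = 28  [S.hot * 2 + 44]
43. n11.key = "qw"  ["qw"]
44. n2.hot = true  [S₀.sig > -2]
45. n0.sig = 27  [27]
46. n0.key = "xz"  ["xz"]

-8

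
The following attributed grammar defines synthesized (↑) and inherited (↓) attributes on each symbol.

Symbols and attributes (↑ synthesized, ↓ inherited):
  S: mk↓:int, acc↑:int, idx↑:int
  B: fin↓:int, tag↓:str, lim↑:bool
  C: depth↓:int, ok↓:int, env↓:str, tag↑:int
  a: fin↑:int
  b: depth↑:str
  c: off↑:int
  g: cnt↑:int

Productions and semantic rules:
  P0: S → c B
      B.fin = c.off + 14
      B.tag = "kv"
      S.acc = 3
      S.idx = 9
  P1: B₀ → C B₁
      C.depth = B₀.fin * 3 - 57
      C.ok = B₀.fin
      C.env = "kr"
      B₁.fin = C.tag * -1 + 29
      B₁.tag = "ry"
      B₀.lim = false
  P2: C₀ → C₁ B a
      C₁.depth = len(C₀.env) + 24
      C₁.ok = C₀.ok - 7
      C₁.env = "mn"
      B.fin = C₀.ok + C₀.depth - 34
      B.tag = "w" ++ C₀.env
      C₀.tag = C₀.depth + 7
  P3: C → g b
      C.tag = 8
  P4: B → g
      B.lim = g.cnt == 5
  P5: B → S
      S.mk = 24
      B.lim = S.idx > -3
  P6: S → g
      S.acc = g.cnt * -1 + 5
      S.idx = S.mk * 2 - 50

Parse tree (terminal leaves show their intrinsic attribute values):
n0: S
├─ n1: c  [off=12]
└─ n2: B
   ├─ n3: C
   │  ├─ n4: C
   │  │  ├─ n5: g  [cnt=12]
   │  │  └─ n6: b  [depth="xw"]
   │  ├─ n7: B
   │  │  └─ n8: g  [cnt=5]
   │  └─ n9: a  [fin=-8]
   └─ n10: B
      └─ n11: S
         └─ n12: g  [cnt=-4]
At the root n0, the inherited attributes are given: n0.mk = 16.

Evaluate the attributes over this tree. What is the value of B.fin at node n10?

1. n0.mk = 16  [given at root]
2. n1.off = 12  [terminal]
3. n2.fin = 26  [c.off + 14]
4. n2.tag = "kv"  ["kv"]
5. n3.depth = 21  [B₀.fin * 3 - 57]
6. n3.ok = 26  [B₀.fin]
7. n3.env = "kr"  ["kr"]
8. n4.depth = 26  [len(C₀.env) + 24]
9. n4.ok = 19  [C₀.ok - 7]
10. n4.env = "mn"  ["mn"]
11. n5.cnt = 12  [terminal]
12. n6.depth = "xw"  [terminal]
13. n4.tag = 8  [8]
14. n7.fin = 13  [C₀.ok + C₀.depth - 34]
15. n7.tag = "wkr"  ["w" ++ C₀.env]
16. n8.cnt = 5  [terminal]
17. n7.lim = true  [g.cnt == 5]
18. n9.fin = -8  [terminal]
19. n3.tag = 28  [C₀.depth + 7]
20. n10.fin = 1  [C.tag * -1 + 29]
21. n10.tag = "ry"  ["ry"]
22. n11.mk = 24  [24]
23. n12.cnt = -4  [terminal]
24. n11.acc = 9  [g.cnt * -1 + 5]
25. n11.idx = -2  [S.mk * 2 - 50]
26. n10.lim = true  [S.idx > -3]
27. n2.lim = false  [false]
28. n0.acc = 3  [3]
29. n0.idx = 9  [9]

1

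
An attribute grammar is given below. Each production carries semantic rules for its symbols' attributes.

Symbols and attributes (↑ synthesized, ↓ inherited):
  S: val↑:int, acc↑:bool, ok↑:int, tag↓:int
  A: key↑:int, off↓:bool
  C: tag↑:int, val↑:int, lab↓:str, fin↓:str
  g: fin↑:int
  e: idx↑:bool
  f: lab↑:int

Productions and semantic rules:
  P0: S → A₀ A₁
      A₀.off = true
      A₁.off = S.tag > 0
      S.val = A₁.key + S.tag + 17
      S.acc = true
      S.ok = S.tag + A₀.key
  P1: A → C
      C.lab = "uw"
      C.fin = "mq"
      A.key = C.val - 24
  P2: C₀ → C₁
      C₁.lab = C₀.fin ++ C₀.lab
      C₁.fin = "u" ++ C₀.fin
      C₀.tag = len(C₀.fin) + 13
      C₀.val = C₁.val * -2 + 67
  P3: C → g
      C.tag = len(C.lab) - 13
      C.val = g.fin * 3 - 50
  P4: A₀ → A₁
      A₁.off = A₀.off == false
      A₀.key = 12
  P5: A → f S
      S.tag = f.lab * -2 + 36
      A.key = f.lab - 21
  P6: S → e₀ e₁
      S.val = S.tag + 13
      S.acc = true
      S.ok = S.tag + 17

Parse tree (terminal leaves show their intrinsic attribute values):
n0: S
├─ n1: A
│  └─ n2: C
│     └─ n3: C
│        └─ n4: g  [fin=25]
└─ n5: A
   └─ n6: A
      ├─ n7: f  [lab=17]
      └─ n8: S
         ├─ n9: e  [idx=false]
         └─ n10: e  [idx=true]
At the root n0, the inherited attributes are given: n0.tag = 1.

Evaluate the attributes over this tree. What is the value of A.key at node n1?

-7

1. n0.tag = 1  [given at root]
2. n1.off = true  [true]
3. n2.lab = "uw"  ["uw"]
4. n2.fin = "mq"  ["mq"]
5. n3.lab = "mquw"  [C₀.fin ++ C₀.lab]
6. n3.fin = "umq"  ["u" ++ C₀.fin]
7. n4.fin = 25  [terminal]
8. n3.tag = -9  [len(C.lab) - 13]
9. n3.val = 25  [g.fin * 3 - 50]
10. n2.tag = 15  [len(C₀.fin) + 13]
11. n2.val = 17  [C₁.val * -2 + 67]
12. n1.key = -7  [C.val - 24]
13. n5.off = true  [S.tag > 0]
14. n6.off = false  [A₀.off == false]
15. n7.lab = 17  [terminal]
16. n8.tag = 2  [f.lab * -2 + 36]
17. n9.idx = false  [terminal]
18. n10.idx = true  [terminal]
19. n8.val = 15  [S.tag + 13]
20. n8.acc = true  [true]
21. n8.ok = 19  [S.tag + 17]
22. n6.key = -4  [f.lab - 21]
23. n5.key = 12  [12]
24. n0.val = 30  [A₁.key + S.tag + 17]
25. n0.acc = true  [true]
26. n0.ok = -6  [S.tag + A₀.key]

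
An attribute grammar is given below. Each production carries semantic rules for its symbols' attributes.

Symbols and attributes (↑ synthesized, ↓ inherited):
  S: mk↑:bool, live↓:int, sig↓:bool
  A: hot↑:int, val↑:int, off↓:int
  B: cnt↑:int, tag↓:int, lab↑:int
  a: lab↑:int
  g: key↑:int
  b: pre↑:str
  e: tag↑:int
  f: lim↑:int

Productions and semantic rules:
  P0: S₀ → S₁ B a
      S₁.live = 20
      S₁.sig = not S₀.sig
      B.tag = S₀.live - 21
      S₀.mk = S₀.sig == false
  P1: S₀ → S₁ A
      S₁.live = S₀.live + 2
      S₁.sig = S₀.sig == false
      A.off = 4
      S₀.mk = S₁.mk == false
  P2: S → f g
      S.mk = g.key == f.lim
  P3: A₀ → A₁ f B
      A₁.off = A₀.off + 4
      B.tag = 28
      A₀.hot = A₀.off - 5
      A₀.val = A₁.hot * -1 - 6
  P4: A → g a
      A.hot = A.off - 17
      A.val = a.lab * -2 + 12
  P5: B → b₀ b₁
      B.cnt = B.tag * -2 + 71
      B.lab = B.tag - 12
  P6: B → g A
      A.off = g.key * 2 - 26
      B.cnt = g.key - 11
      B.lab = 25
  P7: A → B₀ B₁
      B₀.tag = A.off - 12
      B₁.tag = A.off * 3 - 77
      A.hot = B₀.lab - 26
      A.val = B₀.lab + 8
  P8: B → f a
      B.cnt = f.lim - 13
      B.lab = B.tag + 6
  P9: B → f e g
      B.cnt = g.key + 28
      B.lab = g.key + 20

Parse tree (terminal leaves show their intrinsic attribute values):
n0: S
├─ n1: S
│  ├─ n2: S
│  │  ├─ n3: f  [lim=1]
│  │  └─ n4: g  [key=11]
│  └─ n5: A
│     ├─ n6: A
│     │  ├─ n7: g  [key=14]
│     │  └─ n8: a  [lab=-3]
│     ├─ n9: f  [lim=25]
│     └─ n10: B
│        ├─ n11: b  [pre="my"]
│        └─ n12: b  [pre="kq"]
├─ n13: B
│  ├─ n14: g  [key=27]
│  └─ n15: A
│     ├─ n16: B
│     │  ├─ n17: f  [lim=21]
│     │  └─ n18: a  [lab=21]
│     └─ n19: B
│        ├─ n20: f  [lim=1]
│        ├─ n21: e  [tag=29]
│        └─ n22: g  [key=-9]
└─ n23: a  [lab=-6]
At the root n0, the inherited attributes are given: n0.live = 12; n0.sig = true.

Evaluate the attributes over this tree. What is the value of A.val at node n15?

30

1. n0.live = 12  [given at root]
2. n0.sig = true  [given at root]
3. n1.live = 20  [20]
4. n1.sig = false  [not S₀.sig]
5. n2.live = 22  [S₀.live + 2]
6. n2.sig = true  [S₀.sig == false]
7. n3.lim = 1  [terminal]
8. n4.key = 11  [terminal]
9. n2.mk = false  [g.key == f.lim]
10. n5.off = 4  [4]
11. n6.off = 8  [A₀.off + 4]
12. n7.key = 14  [terminal]
13. n8.lab = -3  [terminal]
14. n6.hot = -9  [A.off - 17]
15. n6.val = 18  [a.lab * -2 + 12]
16. n9.lim = 25  [terminal]
17. n10.tag = 28  [28]
18. n11.pre = "my"  [terminal]
19. n12.pre = "kq"  [terminal]
20. n10.cnt = 15  [B.tag * -2 + 71]
21. n10.lab = 16  [B.tag - 12]
22. n5.hot = -1  [A₀.off - 5]
23. n5.val = 3  [A₁.hot * -1 - 6]
24. n1.mk = true  [S₁.mk == false]
25. n13.tag = -9  [S₀.live - 21]
26. n14.key = 27  [terminal]
27. n15.off = 28  [g.key * 2 - 26]
28. n16.tag = 16  [A.off - 12]
29. n17.lim = 21  [terminal]
30. n18.lab = 21  [terminal]
31. n16.cnt = 8  [f.lim - 13]
32. n16.lab = 22  [B.tag + 6]
33. n19.tag = 7  [A.off * 3 - 77]
34. n20.lim = 1  [terminal]
35. n21.tag = 29  [terminal]
36. n22.key = -9  [terminal]
37. n19.cnt = 19  [g.key + 28]
38. n19.lab = 11  [g.key + 20]
39. n15.hot = -4  [B₀.lab - 26]
40. n15.val = 30  [B₀.lab + 8]
41. n13.cnt = 16  [g.key - 11]
42. n13.lab = 25  [25]
43. n23.lab = -6  [terminal]
44. n0.mk = false  [S₀.sig == false]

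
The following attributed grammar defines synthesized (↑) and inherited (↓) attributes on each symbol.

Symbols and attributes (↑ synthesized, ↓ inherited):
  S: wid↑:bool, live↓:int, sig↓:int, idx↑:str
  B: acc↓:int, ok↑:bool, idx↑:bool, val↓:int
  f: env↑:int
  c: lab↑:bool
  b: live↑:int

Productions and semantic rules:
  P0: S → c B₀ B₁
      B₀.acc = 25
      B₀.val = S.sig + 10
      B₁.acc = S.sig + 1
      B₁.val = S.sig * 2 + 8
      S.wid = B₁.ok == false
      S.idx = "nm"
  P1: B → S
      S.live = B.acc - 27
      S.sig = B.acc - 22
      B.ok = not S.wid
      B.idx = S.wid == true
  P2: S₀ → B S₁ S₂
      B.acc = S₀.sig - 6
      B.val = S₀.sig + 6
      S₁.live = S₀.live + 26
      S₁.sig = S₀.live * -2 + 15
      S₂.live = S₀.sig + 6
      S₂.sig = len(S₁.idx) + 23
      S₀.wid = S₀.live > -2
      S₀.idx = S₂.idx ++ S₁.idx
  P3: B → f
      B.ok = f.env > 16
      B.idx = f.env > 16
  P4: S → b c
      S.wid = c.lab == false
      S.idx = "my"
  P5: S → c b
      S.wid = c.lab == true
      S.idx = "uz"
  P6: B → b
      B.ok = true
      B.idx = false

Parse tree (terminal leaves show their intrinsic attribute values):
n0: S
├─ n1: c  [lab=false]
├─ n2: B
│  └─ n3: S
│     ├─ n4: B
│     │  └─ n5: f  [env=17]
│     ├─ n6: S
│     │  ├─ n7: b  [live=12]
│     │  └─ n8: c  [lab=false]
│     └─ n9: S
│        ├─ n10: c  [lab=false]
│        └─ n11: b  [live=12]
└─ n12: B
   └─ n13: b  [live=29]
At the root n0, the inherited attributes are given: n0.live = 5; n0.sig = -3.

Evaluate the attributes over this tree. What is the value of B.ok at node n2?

1. n0.live = 5  [given at root]
2. n0.sig = -3  [given at root]
3. n1.lab = false  [terminal]
4. n2.acc = 25  [25]
5. n2.val = 7  [S.sig + 10]
6. n3.live = -2  [B.acc - 27]
7. n3.sig = 3  [B.acc - 22]
8. n4.acc = -3  [S₀.sig - 6]
9. n4.val = 9  [S₀.sig + 6]
10. n5.env = 17  [terminal]
11. n4.ok = true  [f.env > 16]
12. n4.idx = true  [f.env > 16]
13. n6.live = 24  [S₀.live + 26]
14. n6.sig = 19  [S₀.live * -2 + 15]
15. n7.live = 12  [terminal]
16. n8.lab = false  [terminal]
17. n6.wid = true  [c.lab == false]
18. n6.idx = "my"  ["my"]
19. n9.live = 9  [S₀.sig + 6]
20. n9.sig = 25  [len(S₁.idx) + 23]
21. n10.lab = false  [terminal]
22. n11.live = 12  [terminal]
23. n9.wid = false  [c.lab == true]
24. n9.idx = "uz"  ["uz"]
25. n3.wid = false  [S₀.live > -2]
26. n3.idx = "uzmy"  [S₂.idx ++ S₁.idx]
27. n2.ok = true  [not S.wid]
28. n2.idx = false  [S.wid == true]
29. n12.acc = -2  [S.sig + 1]
30. n12.val = 2  [S.sig * 2 + 8]
31. n13.live = 29  [terminal]
32. n12.ok = true  [true]
33. n12.idx = false  [false]
34. n0.wid = false  [B₁.ok == false]
35. n0.idx = "nm"  ["nm"]

true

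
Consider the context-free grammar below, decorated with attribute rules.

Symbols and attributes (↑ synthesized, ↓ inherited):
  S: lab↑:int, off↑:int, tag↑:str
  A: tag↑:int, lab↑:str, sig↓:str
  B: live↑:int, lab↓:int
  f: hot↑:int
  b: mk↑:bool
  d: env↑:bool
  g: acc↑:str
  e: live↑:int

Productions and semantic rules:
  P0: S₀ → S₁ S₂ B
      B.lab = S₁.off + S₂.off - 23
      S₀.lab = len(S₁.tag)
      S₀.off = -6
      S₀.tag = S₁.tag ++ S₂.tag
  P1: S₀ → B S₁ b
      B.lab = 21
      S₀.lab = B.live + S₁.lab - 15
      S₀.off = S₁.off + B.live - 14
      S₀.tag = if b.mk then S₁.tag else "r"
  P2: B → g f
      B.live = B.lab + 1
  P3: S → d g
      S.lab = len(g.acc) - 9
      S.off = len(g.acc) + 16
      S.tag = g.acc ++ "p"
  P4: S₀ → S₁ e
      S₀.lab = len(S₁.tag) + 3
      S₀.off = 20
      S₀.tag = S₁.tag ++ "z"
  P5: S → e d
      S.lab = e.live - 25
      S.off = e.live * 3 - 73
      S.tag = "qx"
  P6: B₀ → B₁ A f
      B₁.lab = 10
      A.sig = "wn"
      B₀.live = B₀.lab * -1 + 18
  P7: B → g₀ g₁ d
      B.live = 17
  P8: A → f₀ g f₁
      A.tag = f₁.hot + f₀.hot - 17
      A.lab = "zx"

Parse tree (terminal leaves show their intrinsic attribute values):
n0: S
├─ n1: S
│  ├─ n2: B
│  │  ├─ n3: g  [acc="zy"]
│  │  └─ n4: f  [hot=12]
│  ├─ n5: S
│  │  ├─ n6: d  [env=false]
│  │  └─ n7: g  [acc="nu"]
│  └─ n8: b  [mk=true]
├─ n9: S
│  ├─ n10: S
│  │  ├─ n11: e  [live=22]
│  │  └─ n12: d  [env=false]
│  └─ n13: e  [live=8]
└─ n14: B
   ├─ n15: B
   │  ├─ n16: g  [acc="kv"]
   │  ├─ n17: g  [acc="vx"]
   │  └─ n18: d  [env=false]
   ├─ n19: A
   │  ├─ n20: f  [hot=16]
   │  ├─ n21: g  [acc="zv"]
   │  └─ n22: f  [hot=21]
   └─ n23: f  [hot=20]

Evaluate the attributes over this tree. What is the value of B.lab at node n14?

1. n2.lab = 21  [21]
2. n3.acc = "zy"  [terminal]
3. n4.hot = 12  [terminal]
4. n2.live = 22  [B.lab + 1]
5. n6.env = false  [terminal]
6. n7.acc = "nu"  [terminal]
7. n5.lab = -7  [len(g.acc) - 9]
8. n5.off = 18  [len(g.acc) + 16]
9. n5.tag = "nup"  [g.acc ++ "p"]
10. n8.mk = true  [terminal]
11. n1.lab = 0  [B.live + S₁.lab - 15]
12. n1.off = 26  [S₁.off + B.live - 14]
13. n1.tag = "nup"  [if b.mk then S₁.tag else "r"]
14. n11.live = 22  [terminal]
15. n12.env = false  [terminal]
16. n10.lab = -3  [e.live - 25]
17. n10.off = -7  [e.live * 3 - 73]
18. n10.tag = "qx"  ["qx"]
19. n13.live = 8  [terminal]
20. n9.lab = 5  [len(S₁.tag) + 3]
21. n9.off = 20  [20]
22. n9.tag = "qxz"  [S₁.tag ++ "z"]
23. n14.lab = 23  [S₁.off + S₂.off - 23]
24. n15.lab = 10  [10]
25. n16.acc = "kv"  [terminal]
26. n17.acc = "vx"  [terminal]
27. n18.env = false  [terminal]
28. n15.live = 17  [17]
29. n19.sig = "wn"  ["wn"]
30. n20.hot = 16  [terminal]
31. n21.acc = "zv"  [terminal]
32. n22.hot = 21  [terminal]
33. n19.tag = 20  [f₁.hot + f₀.hot - 17]
34. n19.lab = "zx"  ["zx"]
35. n23.hot = 20  [terminal]
36. n14.live = -5  [B₀.lab * -1 + 18]
37. n0.lab = 3  [len(S₁.tag)]
38. n0.off = -6  [-6]
39. n0.tag = "nupqxz"  [S₁.tag ++ S₂.tag]

23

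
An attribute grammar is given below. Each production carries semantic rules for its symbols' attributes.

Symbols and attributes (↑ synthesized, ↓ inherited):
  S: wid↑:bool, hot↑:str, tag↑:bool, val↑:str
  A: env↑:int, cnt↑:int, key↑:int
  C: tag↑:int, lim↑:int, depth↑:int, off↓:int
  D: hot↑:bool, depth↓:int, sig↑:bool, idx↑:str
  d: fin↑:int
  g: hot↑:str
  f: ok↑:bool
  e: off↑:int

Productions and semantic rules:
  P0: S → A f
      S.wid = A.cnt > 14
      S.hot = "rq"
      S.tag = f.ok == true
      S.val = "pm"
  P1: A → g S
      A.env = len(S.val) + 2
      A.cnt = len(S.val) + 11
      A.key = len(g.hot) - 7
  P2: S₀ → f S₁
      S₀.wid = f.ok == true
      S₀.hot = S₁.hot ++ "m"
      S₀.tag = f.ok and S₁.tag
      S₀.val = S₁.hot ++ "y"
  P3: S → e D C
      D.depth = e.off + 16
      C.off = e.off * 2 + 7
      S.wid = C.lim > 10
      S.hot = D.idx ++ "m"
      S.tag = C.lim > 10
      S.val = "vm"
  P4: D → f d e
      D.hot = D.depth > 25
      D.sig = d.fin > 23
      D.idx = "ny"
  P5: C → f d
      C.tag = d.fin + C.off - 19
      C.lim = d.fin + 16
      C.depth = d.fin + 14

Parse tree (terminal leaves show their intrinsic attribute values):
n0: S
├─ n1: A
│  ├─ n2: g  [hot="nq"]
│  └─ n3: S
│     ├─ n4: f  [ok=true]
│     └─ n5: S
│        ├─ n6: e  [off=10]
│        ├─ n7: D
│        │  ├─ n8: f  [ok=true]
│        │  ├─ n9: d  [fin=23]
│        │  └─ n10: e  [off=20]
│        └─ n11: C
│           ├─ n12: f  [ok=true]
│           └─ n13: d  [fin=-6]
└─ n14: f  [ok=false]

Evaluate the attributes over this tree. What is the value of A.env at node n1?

6

1. n2.hot = "nq"  [terminal]
2. n4.ok = true  [terminal]
3. n6.off = 10  [terminal]
4. n7.depth = 26  [e.off + 16]
5. n8.ok = true  [terminal]
6. n9.fin = 23  [terminal]
7. n10.off = 20  [terminal]
8. n7.hot = true  [D.depth > 25]
9. n7.sig = false  [d.fin > 23]
10. n7.idx = "ny"  ["ny"]
11. n11.off = 27  [e.off * 2 + 7]
12. n12.ok = true  [terminal]
13. n13.fin = -6  [terminal]
14. n11.tag = 2  [d.fin + C.off - 19]
15. n11.lim = 10  [d.fin + 16]
16. n11.depth = 8  [d.fin + 14]
17. n5.wid = false  [C.lim > 10]
18. n5.hot = "nym"  [D.idx ++ "m"]
19. n5.tag = false  [C.lim > 10]
20. n5.val = "vm"  ["vm"]
21. n3.wid = true  [f.ok == true]
22. n3.hot = "nymm"  [S₁.hot ++ "m"]
23. n3.tag = false  [f.ok and S₁.tag]
24. n3.val = "nymy"  [S₁.hot ++ "y"]
25. n1.env = 6  [len(S.val) + 2]
26. n1.cnt = 15  [len(S.val) + 11]
27. n1.key = -5  [len(g.hot) - 7]
28. n14.ok = false  [terminal]
29. n0.wid = true  [A.cnt > 14]
30. n0.hot = "rq"  ["rq"]
31. n0.tag = false  [f.ok == true]
32. n0.val = "pm"  ["pm"]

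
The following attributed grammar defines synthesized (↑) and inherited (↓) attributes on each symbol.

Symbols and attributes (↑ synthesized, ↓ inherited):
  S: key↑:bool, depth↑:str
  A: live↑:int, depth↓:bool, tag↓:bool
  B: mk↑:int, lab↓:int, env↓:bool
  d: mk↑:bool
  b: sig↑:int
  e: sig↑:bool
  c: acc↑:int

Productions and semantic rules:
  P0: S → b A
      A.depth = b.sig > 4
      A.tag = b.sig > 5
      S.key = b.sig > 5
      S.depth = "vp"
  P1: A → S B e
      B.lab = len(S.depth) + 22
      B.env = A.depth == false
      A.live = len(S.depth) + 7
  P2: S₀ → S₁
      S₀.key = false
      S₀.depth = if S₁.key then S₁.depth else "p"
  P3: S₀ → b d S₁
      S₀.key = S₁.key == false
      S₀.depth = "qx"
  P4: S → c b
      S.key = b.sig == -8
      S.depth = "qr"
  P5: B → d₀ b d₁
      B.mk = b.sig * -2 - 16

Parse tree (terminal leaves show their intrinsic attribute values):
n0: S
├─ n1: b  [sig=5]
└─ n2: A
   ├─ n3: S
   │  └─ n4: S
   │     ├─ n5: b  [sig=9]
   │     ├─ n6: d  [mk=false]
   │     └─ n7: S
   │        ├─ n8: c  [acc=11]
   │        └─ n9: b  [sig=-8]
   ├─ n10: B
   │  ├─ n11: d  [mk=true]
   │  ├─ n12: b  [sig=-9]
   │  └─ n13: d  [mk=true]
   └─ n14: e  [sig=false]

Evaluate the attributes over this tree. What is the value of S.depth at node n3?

1. n1.sig = 5  [terminal]
2. n2.depth = true  [b.sig > 4]
3. n2.tag = false  [b.sig > 5]
4. n5.sig = 9  [terminal]
5. n6.mk = false  [terminal]
6. n8.acc = 11  [terminal]
7. n9.sig = -8  [terminal]
8. n7.key = true  [b.sig == -8]
9. n7.depth = "qr"  ["qr"]
10. n4.key = false  [S₁.key == false]
11. n4.depth = "qx"  ["qx"]
12. n3.key = false  [false]
13. n3.depth = "p"  [if S₁.key then S₁.depth else "p"]
14. n10.lab = 23  [len(S.depth) + 22]
15. n10.env = false  [A.depth == false]
16. n11.mk = true  [terminal]
17. n12.sig = -9  [terminal]
18. n13.mk = true  [terminal]
19. n10.mk = 2  [b.sig * -2 - 16]
20. n14.sig = false  [terminal]
21. n2.live = 8  [len(S.depth) + 7]
22. n0.key = false  [b.sig > 5]
23. n0.depth = "vp"  ["vp"]

"p"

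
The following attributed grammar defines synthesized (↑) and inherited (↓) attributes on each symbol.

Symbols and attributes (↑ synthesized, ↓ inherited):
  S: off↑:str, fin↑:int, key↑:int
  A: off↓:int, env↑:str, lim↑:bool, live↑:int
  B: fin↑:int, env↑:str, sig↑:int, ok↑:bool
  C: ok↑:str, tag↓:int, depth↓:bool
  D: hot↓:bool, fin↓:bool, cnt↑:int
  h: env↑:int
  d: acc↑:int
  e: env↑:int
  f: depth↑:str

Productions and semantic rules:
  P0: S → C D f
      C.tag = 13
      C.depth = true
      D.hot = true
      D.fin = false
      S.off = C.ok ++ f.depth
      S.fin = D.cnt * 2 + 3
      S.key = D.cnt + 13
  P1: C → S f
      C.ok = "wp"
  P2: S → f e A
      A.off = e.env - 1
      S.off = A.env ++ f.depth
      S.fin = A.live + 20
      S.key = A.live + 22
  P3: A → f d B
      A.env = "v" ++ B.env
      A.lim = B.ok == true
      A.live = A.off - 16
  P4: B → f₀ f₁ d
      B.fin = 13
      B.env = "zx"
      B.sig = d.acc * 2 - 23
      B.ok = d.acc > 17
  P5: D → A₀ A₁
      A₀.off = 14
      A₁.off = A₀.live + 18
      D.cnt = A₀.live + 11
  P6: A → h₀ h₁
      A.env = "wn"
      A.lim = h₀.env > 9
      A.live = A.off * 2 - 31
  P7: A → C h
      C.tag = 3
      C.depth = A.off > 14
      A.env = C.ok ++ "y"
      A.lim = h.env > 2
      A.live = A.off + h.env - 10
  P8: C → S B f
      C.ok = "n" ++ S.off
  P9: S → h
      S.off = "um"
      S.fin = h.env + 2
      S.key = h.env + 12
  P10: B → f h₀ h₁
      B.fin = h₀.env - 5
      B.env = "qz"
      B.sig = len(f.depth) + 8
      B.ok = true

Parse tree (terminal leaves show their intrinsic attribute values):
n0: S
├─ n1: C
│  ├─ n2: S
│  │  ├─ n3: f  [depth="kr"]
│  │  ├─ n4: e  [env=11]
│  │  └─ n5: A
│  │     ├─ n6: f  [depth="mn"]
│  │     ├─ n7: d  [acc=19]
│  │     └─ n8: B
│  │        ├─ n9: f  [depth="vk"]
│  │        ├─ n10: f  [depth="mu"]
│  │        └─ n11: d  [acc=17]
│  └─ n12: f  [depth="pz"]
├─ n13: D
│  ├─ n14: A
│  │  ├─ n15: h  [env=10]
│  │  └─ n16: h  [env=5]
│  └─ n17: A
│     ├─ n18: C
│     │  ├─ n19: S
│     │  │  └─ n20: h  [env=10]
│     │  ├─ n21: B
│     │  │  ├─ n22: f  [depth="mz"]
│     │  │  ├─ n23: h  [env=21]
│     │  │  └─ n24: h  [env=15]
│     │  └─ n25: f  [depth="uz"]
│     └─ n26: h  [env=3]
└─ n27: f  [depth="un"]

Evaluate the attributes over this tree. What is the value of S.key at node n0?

21

1. n1.tag = 13  [13]
2. n1.depth = true  [true]
3. n3.depth = "kr"  [terminal]
4. n4.env = 11  [terminal]
5. n5.off = 10  [e.env - 1]
6. n6.depth = "mn"  [terminal]
7. n7.acc = 19  [terminal]
8. n9.depth = "vk"  [terminal]
9. n10.depth = "mu"  [terminal]
10. n11.acc = 17  [terminal]
11. n8.fin = 13  [13]
12. n8.env = "zx"  ["zx"]
13. n8.sig = 11  [d.acc * 2 - 23]
14. n8.ok = false  [d.acc > 17]
15. n5.env = "vzx"  ["v" ++ B.env]
16. n5.lim = false  [B.ok == true]
17. n5.live = -6  [A.off - 16]
18. n2.off = "vzxkr"  [A.env ++ f.depth]
19. n2.fin = 14  [A.live + 20]
20. n2.key = 16  [A.live + 22]
21. n12.depth = "pz"  [terminal]
22. n1.ok = "wp"  ["wp"]
23. n13.hot = true  [true]
24. n13.fin = false  [false]
25. n14.off = 14  [14]
26. n15.env = 10  [terminal]
27. n16.env = 5  [terminal]
28. n14.env = "wn"  ["wn"]
29. n14.lim = true  [h₀.env > 9]
30. n14.live = -3  [A.off * 2 - 31]
31. n17.off = 15  [A₀.live + 18]
32. n18.tag = 3  [3]
33. n18.depth = true  [A.off > 14]
34. n20.env = 10  [terminal]
35. n19.off = "um"  ["um"]
36. n19.fin = 12  [h.env + 2]
37. n19.key = 22  [h.env + 12]
38. n22.depth = "mz"  [terminal]
39. n23.env = 21  [terminal]
40. n24.env = 15  [terminal]
41. n21.fin = 16  [h₀.env - 5]
42. n21.env = "qz"  ["qz"]
43. n21.sig = 10  [len(f.depth) + 8]
44. n21.ok = true  [true]
45. n25.depth = "uz"  [terminal]
46. n18.ok = "num"  ["n" ++ S.off]
47. n26.env = 3  [terminal]
48. n17.env = "numy"  [C.ok ++ "y"]
49. n17.lim = true  [h.env > 2]
50. n17.live = 8  [A.off + h.env - 10]
51. n13.cnt = 8  [A₀.live + 11]
52. n27.depth = "un"  [terminal]
53. n0.off = "wpun"  [C.ok ++ f.depth]
54. n0.fin = 19  [D.cnt * 2 + 3]
55. n0.key = 21  [D.cnt + 13]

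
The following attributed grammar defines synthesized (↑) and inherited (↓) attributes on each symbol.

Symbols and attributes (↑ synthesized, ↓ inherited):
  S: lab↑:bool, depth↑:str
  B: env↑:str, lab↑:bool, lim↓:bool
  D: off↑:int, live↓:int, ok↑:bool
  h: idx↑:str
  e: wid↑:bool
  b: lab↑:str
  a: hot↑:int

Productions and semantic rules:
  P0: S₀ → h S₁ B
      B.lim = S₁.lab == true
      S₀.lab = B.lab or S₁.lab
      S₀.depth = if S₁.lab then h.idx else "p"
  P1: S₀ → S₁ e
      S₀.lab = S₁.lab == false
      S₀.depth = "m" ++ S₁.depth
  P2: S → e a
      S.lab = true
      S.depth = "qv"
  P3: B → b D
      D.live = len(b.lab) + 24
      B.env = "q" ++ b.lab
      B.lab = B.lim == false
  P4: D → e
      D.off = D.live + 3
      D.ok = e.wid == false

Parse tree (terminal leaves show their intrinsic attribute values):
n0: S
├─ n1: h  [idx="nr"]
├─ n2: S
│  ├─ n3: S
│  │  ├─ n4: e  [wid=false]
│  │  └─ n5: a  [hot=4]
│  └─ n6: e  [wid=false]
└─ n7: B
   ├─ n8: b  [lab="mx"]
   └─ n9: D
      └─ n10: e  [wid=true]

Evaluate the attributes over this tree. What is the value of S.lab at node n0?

1. n1.idx = "nr"  [terminal]
2. n4.wid = false  [terminal]
3. n5.hot = 4  [terminal]
4. n3.lab = true  [true]
5. n3.depth = "qv"  ["qv"]
6. n6.wid = false  [terminal]
7. n2.lab = false  [S₁.lab == false]
8. n2.depth = "mqv"  ["m" ++ S₁.depth]
9. n7.lim = false  [S₁.lab == true]
10. n8.lab = "mx"  [terminal]
11. n9.live = 26  [len(b.lab) + 24]
12. n10.wid = true  [terminal]
13. n9.off = 29  [D.live + 3]
14. n9.ok = false  [e.wid == false]
15. n7.env = "qmx"  ["q" ++ b.lab]
16. n7.lab = true  [B.lim == false]
17. n0.lab = true  [B.lab or S₁.lab]
18. n0.depth = "p"  [if S₁.lab then h.idx else "p"]

true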